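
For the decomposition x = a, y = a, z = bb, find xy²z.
aaabb

Given x = 'a', y = 'a', z = 'bb' and i = 2:

xy^2z = x + y·y·...·y (2 times) + z
       = 'a' + 'a'^2 + 'bb'
       = 'a' + 'aa' + 'bb'
       = 'aaabb'

The pumped string is 'aaabb' with length 5.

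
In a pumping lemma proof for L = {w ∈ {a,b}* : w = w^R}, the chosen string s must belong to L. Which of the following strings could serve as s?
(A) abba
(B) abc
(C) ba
(A) abba

The pumping lemma is applied to a string s that lies in L, so first check membership of each option:
- (A) abba reversed is abba, the same string, so it is a palindrome and is in L ✓
- (B) abc reversed is cba ≠ abc, so it is not a palindrome and is not in L ✗
- (C) ba reversed is ab ≠ ba, so it is not a palindrome and is not in L ✗

Only (A) abba is in L, so it is the only candidate that could play the role of s.
(In a complete proof one picks s in terms of the pumping length p so that |s| ≥ p is guaranteed; a fixed string like abba illustrates the shape of such an s.)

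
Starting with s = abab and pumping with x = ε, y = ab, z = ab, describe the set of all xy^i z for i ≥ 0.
{xy^i z : i ≥ 0} = {(ab)^(i+1) : i ≥ 0} = {ab, abab, ababab, ...}

With x = ε, y = ab, z = ab: Pumping 'ab' gives strings of alternating a's and b's.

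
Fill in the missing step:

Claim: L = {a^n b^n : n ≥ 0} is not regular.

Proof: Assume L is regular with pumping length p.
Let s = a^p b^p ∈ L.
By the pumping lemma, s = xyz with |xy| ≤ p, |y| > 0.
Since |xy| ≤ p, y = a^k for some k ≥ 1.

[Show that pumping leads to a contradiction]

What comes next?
Consider xy²z = a^(p+k) b^p.

Since k ≥ 1, we have p + k > p.
So xy²z has more a's than b's: (p+k) a's vs p b's.
This means xy²z ∉ L because a^n b^n requires equal counts.

This contradicts the pumping lemma which states xy²z ∈ L.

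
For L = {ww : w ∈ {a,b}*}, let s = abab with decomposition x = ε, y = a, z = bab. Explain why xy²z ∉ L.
xy²z = aabab ∉ L

Pumping with i = 2 replaces y = a by y² = aa:
- Original: s = xyz = abab; abab splits into halves ab · ab, which are equal, so it is in L (w = ab)
- Pumped: xy²z = ε · aa · bab = aabab
- aabab has odd length 5, so it cannot be written as ww and is not in L

The pumping lemma would require xy²z ∈ L, so this decomposition yields a contradiction.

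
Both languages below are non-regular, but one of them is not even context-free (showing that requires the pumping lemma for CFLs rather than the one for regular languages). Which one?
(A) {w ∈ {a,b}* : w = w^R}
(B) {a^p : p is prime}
(B) {a^p : p is prime}

(B) {a^p : p is prime} requires the CFL pumping lemma.

- {w ∈ {a,b}* : w = w^R} is context-free (but not regular)
  • Can be shown non-regular with the regular pumping lemma
  • After pumping, the string is no longer symmetric

- {a^p : p is prime} is NOT context-free
  • Requires the CFL pumping lemma to prove
  • The CFL pumping lemma also fails because prime gaps are unbounded

The CFL pumping lemma is "stronger" in that it can prove non-membership
in the larger class of context-free languages.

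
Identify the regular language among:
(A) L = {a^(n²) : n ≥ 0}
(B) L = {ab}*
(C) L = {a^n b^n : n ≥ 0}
(B) {ab}*

(B) L = {ab}* is regular.

This can be recognized by a finite automaton (DFA/NFA).
Regular expressions like {ab}* define regular languages.

The other choices are not regular:
- {a^(n²) : n ≥ 0}: After pumping, length is no longer a perfect square
- {a^n b^n : n ≥ 0}: After pumping, the number of a's and b's become unequal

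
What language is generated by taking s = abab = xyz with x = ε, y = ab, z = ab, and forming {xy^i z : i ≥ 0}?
{xy^i z : i ≥ 0} = {(ab)^(i+1) : i ≥ 0} = {ab, abab, ababab, ...}

With x = ε, y = ab, z = ab: Pumping 'ab' gives strings of alternating a's and b's.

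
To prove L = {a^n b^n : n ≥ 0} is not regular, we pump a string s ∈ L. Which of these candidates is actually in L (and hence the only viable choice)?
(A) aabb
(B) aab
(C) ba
(A) aabb

The pumping lemma is applied to a string s that lies in L, so first check membership of each option:
- (A) aabb = a^2 b^2 has equal counts (2 = 2), so it is in L ✓
- (B) aab has 2 a's and 1 b's; 2 ≠ 1, so it is not in L ✗
- (C) ba has an a after a b, so it is not of the form a^n b^n and is not in L ✗

Only (A) aabb is in L, so it is the only candidate that could play the role of s.
(In a complete proof one picks s in terms of the pumping length p so that |s| ≥ p is guaranteed; a fixed string like aabb illustrates the shape of such an s.)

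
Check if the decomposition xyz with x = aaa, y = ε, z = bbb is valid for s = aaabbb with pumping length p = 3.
Violated: |y| > 0

The decomposition x = aaa, y = ε, z = bbb for s = aaabbb with p = 3
violates the constraint: |y| > 0

|y| = 0, but the pumping lemma requires |y| > 0 (y must be non-empty).

Pumping lemma constraints:
1. xyz = s (decomposition is valid)
2. |xy| ≤ p
3. |y| > 0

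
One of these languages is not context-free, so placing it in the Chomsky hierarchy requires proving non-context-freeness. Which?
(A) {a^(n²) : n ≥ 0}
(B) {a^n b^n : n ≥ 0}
(A) {a^(n²) : n ≥ 0}

(A) {a^(n²) : n ≥ 0} requires the CFL pumping lemma.

- {a^n b^n : n ≥ 0} is context-free (but not regular)
  • Can be shown non-regular with the regular pumping lemma
  • After pumping, the number of a's and b's become unequal

- {a^(n²) : n ≥ 0} is NOT context-free
  • Requires the CFL pumping lemma to prove
  • Gaps between squares grow unboundedly

The CFL pumping lemma is "stronger" in that it can prove non-membership
in the larger class of context-free languages.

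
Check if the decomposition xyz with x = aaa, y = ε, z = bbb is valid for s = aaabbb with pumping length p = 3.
Violated: |y| > 0

The decomposition x = aaa, y = ε, z = bbb for s = aaabbb with p = 3
violates the constraint: |y| > 0

|y| = 0, but the pumping lemma requires |y| > 0 (y must be non-empty).

Pumping lemma constraints:
1. xyz = s (decomposition is valid)
2. |xy| ≤ p
3. |y| > 0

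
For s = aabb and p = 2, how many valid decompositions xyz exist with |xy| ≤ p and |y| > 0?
3

For s = 'aabb' with pumping length p = 2:

Constraints: |xy| ≤ 2, |y| > 0

Valid decompositions (|xy| ≤ p, |y| ≥ 1):
  • x='', y='a', z='abb'
  • x='a', y='a', z='bb'
  • x='', y='aa', z='bb'

Total count: 3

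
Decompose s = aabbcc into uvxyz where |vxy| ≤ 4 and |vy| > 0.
u='a', v='a', x='bb', y='c', z='c'

For s = aabbcc with pumping length p = 4:

One valid decomposition:
- u = 'a'
- v = 'a'
- x = 'bb'
- y = 'c'
- z = 'c'

Verification:
- uvxyz = 'a' + 'a' + 'bb' + 'c' + 'c' = aabbcc ✓
- |vxy| = |'abbc'| = 4 ≤ 4 ✓
- |vy| = |'ac'| = 2 > 0 ✓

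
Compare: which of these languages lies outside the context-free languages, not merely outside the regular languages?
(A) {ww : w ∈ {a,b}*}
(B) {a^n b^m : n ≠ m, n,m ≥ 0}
(A) {ww : w ∈ {a,b}*}

(A) {ww : w ∈ {a,b}*} requires the CFL pumping lemma.

- {a^n b^m : n ≠ m, n,m ≥ 0} is context-free (but not regular)
  • Can be shown non-regular with the regular pumping lemma
  • After pumping a's, we can make n = m

- {ww : w ∈ {a,b}*} is NOT context-free
  • Requires the CFL pumping lemma to prove
  • Cannot verify equality of two arbitrary substrings

The CFL pumping lemma is "stronger" in that it can prove non-membership
in the larger class of context-free languages.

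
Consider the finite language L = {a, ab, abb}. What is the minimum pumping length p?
p = 4

For a finite language L, the pumping lemma holds vacuously if p > max|s| for s ∈ L.

The longest string in L = {a, ab, abb} has length 3.
If p = 4, then no string s ∈ L has |s| ≥ p, so the condition is vacuously true.

The minimum pumping length is p = 4.

Why no smaller p works: for any p ≤ 3, the longest string s ∈ L has |s| = 3 ≥ p, so it would
have to be pumpable; but pumping up (i = 2, 3, ...) produces ever longer strings, which cannot all lie in the
finite language L. So the pumping property fails for every p ≤ 3.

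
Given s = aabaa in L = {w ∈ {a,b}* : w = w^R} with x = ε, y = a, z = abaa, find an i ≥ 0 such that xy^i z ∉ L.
i = 2

xy²z = ε · aa · abaa = aaabaa; aaabaa reversed is aabaaa ≠ aaabaa, so it is not a palindrome and is not in L.
(Other choices also work, e.g. i = 0, 3; only i = 1 is guaranteed to stay in L since xy¹z = s.)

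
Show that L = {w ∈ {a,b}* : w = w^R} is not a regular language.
Assume for contradiction that L is regular, and let p ≥ 1 be the pumping length given by the pumping lemma.
Choose s = a^p b a^p. Then s ∈ L (it reads the same in both directions) and |s| = 2p + 1 ≥ p.
By the pumping lemma, s = xyz for some x, y, z with |xy| ≤ p, |y| ≥ 1, and xy^i z ∈ L for every i ≥ 0.
Since |xy| ≤ p and the first p symbols of s are all a's, y = a^k for some k with 1 ≤ k ≤ p.

Take i = 0: xy⁰z = a^(p − k) b a^p.
Its reversal is a^p b a^(p − k). These differ because the block of a's before the unique b has length p − k in one and p in the other, and p − k ≠ p since k ≥ 1. So xy⁰z is not a palindrome, i.e. xy⁰z ∉ L.

This contradicts the pumping lemma, which requires xy^i z ∈ L for all i ≥ 0.
Hence L = {w ∈ {a,b}* : w = w^R} is not regular. ∎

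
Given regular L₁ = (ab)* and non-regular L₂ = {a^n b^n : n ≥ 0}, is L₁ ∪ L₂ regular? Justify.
No — L₁ ∪ L₂ is not regular.

Let U = (ab)* ∪ {a^n b^n}. If U were regular, then U ∩ aa*bb* would be regular (closure under intersection with a regular language). But (ab)* ∩ aa*bb* = {ab} and {a^n b^n} ∩ aa*bb* = {a^n b^n : n ≥ 1}, so U ∩ aa*bb* = {a^n b^n : n ≥ 1}, which is not regular. Hence U is not regular.

Note that the bare facts "L₁ regular, L₂ non-regular" do not settle the question by themselves: the closure of regular languages under ∪, ∩, complement and difference applies only when BOTH operands are regular. With a non-regular operand the result can come out regular or non-regular depending on the specific languages, so one has to work out L₁ ∪ L₂ for this particular pair, as above.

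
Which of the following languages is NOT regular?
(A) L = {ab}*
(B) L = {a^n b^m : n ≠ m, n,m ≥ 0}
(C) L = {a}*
(B) {a^n b^m : n ≠ m, n,m ≥ 0}

(B) L = {a^n b^m : n ≠ m, n,m ≥ 0} is NOT regular.

The pumping lemma can be used to prove this:
After pumping a's, we can make n = m

The other languages are regular because they can be recognized by finite automata.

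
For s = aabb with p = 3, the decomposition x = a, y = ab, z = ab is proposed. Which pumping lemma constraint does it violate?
Violated: xyz = s

The decomposition x = a, y = ab, z = ab for s = aabb with p = 3
violates the constraint: xyz = s

xyz = 'a' + 'ab' + 'ab' = 'aabab' ≠ 'aabb' = s. The decomposition doesn't reconstruct s.

Pumping lemma constraints:
1. xyz = s (decomposition is valid)
2. |xy| ≤ p
3. |y| > 0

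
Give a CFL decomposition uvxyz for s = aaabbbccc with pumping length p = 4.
u='aa', v='a', x='bb', y='b', z='ccc'

For s = aaabbbccc with pumping length p = 4:

One valid decomposition:
- u = 'aa'
- v = 'a'
- x = 'bb'
- y = 'b'
- z = 'ccc'

Verification:
- uvxyz = 'aa' + 'a' + 'bb' + 'b' + 'ccc' = aaabbbccc ✓
- |vxy| = |'abbb'| = 4 ≤ 4 ✓
- |vy| = |'ab'| = 2 > 0 ✓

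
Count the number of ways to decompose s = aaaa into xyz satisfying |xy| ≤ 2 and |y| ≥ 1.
3

For s = 'aaaa' with pumping length p = 2:

Constraints: |xy| ≤ 2, |y| > 0

Valid decompositions (|xy| ≤ p, |y| ≥ 1):
  • x='', y='a', z='aaa'
  • x='a', y='a', z='aa'
  • x='', y='aa', z='aa'

Total count: 3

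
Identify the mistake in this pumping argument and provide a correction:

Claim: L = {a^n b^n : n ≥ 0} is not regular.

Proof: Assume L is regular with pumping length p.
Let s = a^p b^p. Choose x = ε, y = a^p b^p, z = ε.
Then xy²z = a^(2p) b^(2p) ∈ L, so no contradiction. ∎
Error: The decomposition violates |xy| ≤ p. With y = a^p b^p, |xy| = |y| = 2p > p. (The proof also miscomputes xy²z, which would be a^p b^p a^p b^p rather than a^(2p) b^(2p), and it wrongly treats one harmless decomposition as settling the matter — the prover does not get to choose the decomposition.)

Correction: The pumping lemma requires |xy| ≤ p, and the argument must handle every decomposition satisfying |xy| ≤ p, |y| ≥ 1. Since s starts with p a's, any such y consists only of a's, say y = a^k with k ≥ 1. Then xy²z = a^(p+k) b^p has unequal numbers of a's and b's, so xy²z ∉ L — the required contradiction.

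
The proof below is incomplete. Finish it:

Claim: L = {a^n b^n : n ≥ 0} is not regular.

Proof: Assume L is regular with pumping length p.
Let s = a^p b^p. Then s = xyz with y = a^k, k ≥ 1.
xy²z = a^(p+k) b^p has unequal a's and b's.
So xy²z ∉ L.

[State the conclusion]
This contradicts the pumping lemma for regular languages,
which guarantees xy^i z ∈ L for all i ≥ 0.

Since our assumption that L is regular leads to a contradiction,
we conclude that L = {a^n b^n : n ≥ 0} is NOT regular. ∎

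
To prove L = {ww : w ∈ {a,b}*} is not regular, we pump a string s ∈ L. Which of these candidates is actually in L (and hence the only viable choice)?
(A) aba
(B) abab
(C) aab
(B) abab

The pumping lemma is applied to a string s that lies in L, so first check membership of each option:
- (A) aba has odd length 3, so it cannot be written as ww and is not in L ✗
- (B) abab splits into halves ab · ab, which are equal, so it is in L (w = ab) ✓
- (C) aab has odd length 3, so it cannot be written as ww and is not in L ✗

Only (B) abab is in L, so it is the only candidate that could play the role of s.
(In a complete proof one picks s in terms of the pumping length p so that |s| ≥ p is guaranteed; a fixed string like abab illustrates the shape of such an s.)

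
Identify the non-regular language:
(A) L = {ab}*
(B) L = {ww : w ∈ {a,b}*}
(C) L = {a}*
(B) {ww : w ∈ {a,b}*}

(B) L = {ww : w ∈ {a,b}*} is NOT regular.

The pumping lemma can be used to prove this:
After pumping, the two halves no longer match

The other languages are regular because they can be recognized by finite automata.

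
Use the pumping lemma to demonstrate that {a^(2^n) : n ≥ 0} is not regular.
Assume for contradiction that L is regular, and let p ≥ 1 be the pumping length given by the pumping lemma.
Choose s = a^(2^p). Then s ∈ L and |s| = 2^p ≥ p.
By the pumping lemma, s = xyz for some x, y, z with |xy| ≤ p, |y| ≥ 1, and xy^i z ∈ L for every i ≥ 0.
Here y = a^k for some k with 1 ≤ k ≤ |xy| ≤ p, and p < 2^p.

Take i = 2: |xy²z| = 2^p + k.
Now 2^p < 2^p + k ≤ 2^p + p < 2^p + 2^p = 2^(p+1).
So |xy²z| lies strictly between the consecutive powers of two 2^p and 2^(p+1), hence is not a power of 2, and xy²z ∉ L.

This contradicts the pumping lemma, which requires xy^i z ∈ L for all i ≥ 0.
Hence L = {a^(2^n) : n ≥ 0} is not regular. ∎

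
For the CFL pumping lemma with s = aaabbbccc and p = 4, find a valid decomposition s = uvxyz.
u='aa', v='a', x='bb', y='b', z='ccc'

For s = aaabbbccc with pumping length p = 4:

One valid decomposition:
- u = 'aa'
- v = 'a'
- x = 'bb'
- y = 'b'
- z = 'ccc'

Verification:
- uvxyz = 'aa' + 'a' + 'bb' + 'b' + 'ccc' = aaabbbccc ✓
- |vxy| = |'abbb'| = 4 ≤ 4 ✓
- |vy| = |'ab'| = 2 > 0 ✓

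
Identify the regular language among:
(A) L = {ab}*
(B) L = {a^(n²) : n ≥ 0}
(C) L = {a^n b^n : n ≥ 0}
(A) {ab}*

(A) L = {ab}* is regular.

This can be recognized by a finite automaton (DFA/NFA).
Regular expressions like {ab}* define regular languages.

The other choices are not regular:
- {a^(n²) : n ≥ 0}: After pumping, length is no longer a perfect square
- {a^n b^n : n ≥ 0}: After pumping, the number of a's and b's become unequal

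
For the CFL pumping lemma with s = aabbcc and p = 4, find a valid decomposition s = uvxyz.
u='a', v='a', x='bb', y='c', z='c'

For s = aabbcc with pumping length p = 4:

One valid decomposition:
- u = 'a'
- v = 'a'
- x = 'bb'
- y = 'c'
- z = 'c'

Verification:
- uvxyz = 'a' + 'a' + 'bb' + 'c' + 'c' = aabbcc ✓
- |vxy| = |'abbc'| = 4 ≤ 4 ✓
- |vy| = |'ac'| = 2 > 0 ✓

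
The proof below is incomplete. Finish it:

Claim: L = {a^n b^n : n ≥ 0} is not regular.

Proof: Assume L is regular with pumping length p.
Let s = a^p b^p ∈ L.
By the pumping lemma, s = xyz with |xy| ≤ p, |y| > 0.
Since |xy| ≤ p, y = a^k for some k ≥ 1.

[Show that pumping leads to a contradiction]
Consider xy²z = a^(p+k) b^p.

Since k ≥ 1, we have p + k > p.
So xy²z has more a's than b's: (p+k) a's vs p b's.
This means xy²z ∉ L because a^n b^n requires equal counts.

This contradicts the pumping lemma which states xy²z ∈ L.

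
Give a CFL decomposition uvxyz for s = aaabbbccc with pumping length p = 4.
u='aa', v='a', x='bb', y='b', z='ccc'

For s = aaabbbccc with pumping length p = 4:

One valid decomposition:
- u = 'aa'
- v = 'a'
- x = 'bb'
- y = 'b'
- z = 'ccc'

Verification:
- uvxyz = 'aa' + 'a' + 'bb' + 'b' + 'ccc' = aaabbbccc ✓
- |vxy| = |'abbb'| = 4 ≤ 4 ✓
- |vy| = |'ab'| = 2 > 0 ✓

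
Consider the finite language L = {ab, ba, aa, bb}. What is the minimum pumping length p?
p = 3

For a finite language L, the pumping lemma holds vacuously if p > max|s| for s ∈ L.

The longest string in L = {ab, ba, aa, bb} has length 2.
If p = 3, then no string s ∈ L has |s| ≥ p, so the condition is vacuously true.

The minimum pumping length is p = 3.

Why no smaller p works: for any p ≤ 2, the longest string s ∈ L has |s| = 2 ≥ p, so it would
have to be pumpable; but pumping up (i = 2, 3, ...) produces ever longer strings, which cannot all lie in the
finite language L. So the pumping property fails for every p ≤ 2.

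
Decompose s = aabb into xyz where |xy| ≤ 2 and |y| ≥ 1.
x = 'a', y = 'a', z = 'bb'

For s = aabb and p = 2, one valid decomposition is:
- x = 'a' (length 1)
- y = 'a' (length 1)
- z = 'bb' (length 2)

Verification:
- xyz = 'a' + 'a' + 'bb' = aabb ✓
- |xy| = 2 ≤ 2 ✓
- |y| = 1 > 0 ✓

All pumping lemma constraints are satisfied.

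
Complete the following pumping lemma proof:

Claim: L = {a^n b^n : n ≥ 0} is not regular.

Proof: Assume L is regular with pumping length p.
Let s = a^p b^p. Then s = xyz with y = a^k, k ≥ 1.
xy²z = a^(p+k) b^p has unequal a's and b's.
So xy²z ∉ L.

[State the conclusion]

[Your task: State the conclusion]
This contradicts the pumping lemma for regular languages,
which guarantees xy^i z ∈ L for all i ≥ 0.

Since our assumption that L is regular leads to a contradiction,
we conclude that L = {a^n b^n : n ≥ 0} is NOT regular. ∎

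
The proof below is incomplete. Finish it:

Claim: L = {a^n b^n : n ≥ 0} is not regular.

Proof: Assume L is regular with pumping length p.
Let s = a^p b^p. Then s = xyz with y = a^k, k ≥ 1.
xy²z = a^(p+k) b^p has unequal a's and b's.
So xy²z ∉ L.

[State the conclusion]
This contradicts the pumping lemma for regular languages,
which guarantees xy^i z ∈ L for all i ≥ 0.

Since our assumption that L is regular leads to a contradiction,
we conclude that L = {a^n b^n : n ≥ 0} is NOT regular. ∎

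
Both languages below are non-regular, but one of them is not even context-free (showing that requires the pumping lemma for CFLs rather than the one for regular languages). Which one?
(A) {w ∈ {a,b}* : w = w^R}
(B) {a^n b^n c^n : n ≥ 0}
(B) {a^n b^n c^n : n ≥ 0}

(B) {a^n b^n c^n : n ≥ 0} requires the CFL pumping lemma.

- {w ∈ {a,b}* : w = w^R} is context-free (but not regular)
  • Can be shown non-regular with the regular pumping lemma
  • After pumping, the string is no longer symmetric

- {a^n b^n c^n : n ≥ 0} is NOT context-free
  • Requires the CFL pumping lemma to prove
  • Cannot maintain three equal counts simultaneously

The CFL pumping lemma is "stronger" in that it can prove non-membership
in the larger class of context-free languages.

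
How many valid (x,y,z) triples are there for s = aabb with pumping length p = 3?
6

For s = 'aabb' with pumping length p = 3:

Constraints: |xy| ≤ 3, |y| > 0

Valid decompositions (|xy| ≤ p, |y| ≥ 1):
  • x='', y='a', z='abb'
  • x='a', y='a', z='bb'
  • x='', y='aa', z='bb'
  • x='aa', y='b', z='b'
  • x='a', y='ab', z='b'
  • x='', y='aab', z='b'

Total count: 6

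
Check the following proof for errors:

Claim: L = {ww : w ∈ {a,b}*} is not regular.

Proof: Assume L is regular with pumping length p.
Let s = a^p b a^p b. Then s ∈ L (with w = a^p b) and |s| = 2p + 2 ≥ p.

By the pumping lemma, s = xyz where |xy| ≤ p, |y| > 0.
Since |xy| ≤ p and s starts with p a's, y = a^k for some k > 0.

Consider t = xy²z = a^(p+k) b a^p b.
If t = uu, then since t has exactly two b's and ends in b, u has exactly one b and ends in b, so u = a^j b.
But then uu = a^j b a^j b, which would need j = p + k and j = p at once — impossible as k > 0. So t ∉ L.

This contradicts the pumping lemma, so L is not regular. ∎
The proof is correct.

This proof is valid because:
1. s = a^p b a^p b is in L and is chosen in terms of p, so |s| ≥ p holds for every p
2. The decomposition analysis is correct: |xy| ≤ p forces y to lie inside the leading a's
3. The contradiction is valid: the argument shows a^(p+k) b a^p b cannot be split into two equal halves
4. The conclusion follows logically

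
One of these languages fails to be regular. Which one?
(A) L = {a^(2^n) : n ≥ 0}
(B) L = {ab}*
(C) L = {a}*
(A) {a^(2^n) : n ≥ 0}

(A) L = {a^(2^n) : n ≥ 0} is NOT regular.

The pumping lemma can be used to prove this:
After pumping, length is no longer a power of 2

The other languages are regular because they can be recognized by finite automata.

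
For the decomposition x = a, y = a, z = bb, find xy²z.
aaabb

Given x = 'a', y = 'a', z = 'bb' and i = 2:

xy^2z = x + y·y·...·y (2 times) + z
       = 'a' + 'a'^2 + 'bb'
       = 'a' + 'aa' + 'bb'
       = 'aaabb'

The pumped string is 'aaabb' with length 5.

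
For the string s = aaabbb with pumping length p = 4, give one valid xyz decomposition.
x = '', y = 'a', z = 'aabbb'

For s = aaabbb and p = 4, one valid decomposition is:
- x = '' (length 0)
- y = 'a' (length 1)
- z = 'aabbb' (length 5)

Verification:
- xyz = '' + 'a' + 'aabbb' = aaabbb ✓
- |xy| = 1 ≤ 4 ✓
- |y| = 1 > 0 ✓

All pumping lemma constraints are satisfied.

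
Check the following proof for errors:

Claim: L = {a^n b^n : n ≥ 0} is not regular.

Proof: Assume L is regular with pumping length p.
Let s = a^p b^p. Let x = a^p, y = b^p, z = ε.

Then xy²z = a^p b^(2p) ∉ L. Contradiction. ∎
The proof is INCORRECT.

Error: The decomposition violates |xy| ≤ p.
With x = a^p and y = b^p, we have |xy| = 2p > p.
The pumping lemma requires |xy| ≤ p, so y must be within the first p characters.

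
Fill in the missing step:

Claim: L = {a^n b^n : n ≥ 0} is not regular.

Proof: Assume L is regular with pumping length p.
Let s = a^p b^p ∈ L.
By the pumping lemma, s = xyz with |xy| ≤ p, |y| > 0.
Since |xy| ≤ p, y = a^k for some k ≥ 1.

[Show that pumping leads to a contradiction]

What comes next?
Consider xy²z = a^(p+k) b^p.

Since k ≥ 1, we have p + k > p.
So xy²z has more a's than b's: (p+k) a's vs p b's.
This means xy²z ∉ L because a^n b^n requires equal counts.

This contradicts the pumping lemma which states xy²z ∈ L.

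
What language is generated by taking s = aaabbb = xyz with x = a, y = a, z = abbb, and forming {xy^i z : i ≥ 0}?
{xy^i z : i ≥ 0} = {a^(2+i) b^3 : i ≥ 0} = {aabbb, aaabbb, aaaabbb, ...}

With x = a, y = a, z = abbb: Starting with aaabbb and pumping the second 'a', we get strings with 2+i a's followed by 3 b's for i = 0, 1, 2, ...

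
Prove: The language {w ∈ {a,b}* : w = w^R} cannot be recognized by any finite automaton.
Assume for contradiction that L is regular, and let p ≥ 1 be the pumping length given by the pumping lemma.
Choose s = a^p b a^p. Then s ∈ L (it reads the same in both directions) and |s| = 2p + 1 ≥ p.
By the pumping lemma, s = xyz for some x, y, z with |xy| ≤ p, |y| ≥ 1, and xy^i z ∈ L for every i ≥ 0.
Since |xy| ≤ p and the first p symbols of s are all a's, y = a^k for some k with 1 ≤ k ≤ p.

Take i = 2: xy²z = a^(p + k) b a^p.
Its reversal is a^p b a^(p + k). These differ because the block of a's before the unique b has length p + k in one and p in the other, and p + k ≠ p since k ≥ 1. So xy²z is not a palindrome, i.e. xy²z ∉ L.

This contradicts the pumping lemma, which requires xy^i z ∈ L for all i ≥ 0.
Hence L = {w ∈ {a,b}* : w = w^R} is not regular. ∎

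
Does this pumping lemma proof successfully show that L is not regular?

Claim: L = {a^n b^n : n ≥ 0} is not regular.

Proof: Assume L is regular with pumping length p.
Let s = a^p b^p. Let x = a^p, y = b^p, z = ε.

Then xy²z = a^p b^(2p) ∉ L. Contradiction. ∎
The proof is INCORRECT.

Error: The decomposition violates |xy| ≤ p.
With x = a^p and y = b^p, we have |xy| = 2p > p.
The pumping lemma requires |xy| ≤ p, so y must be within the first p characters.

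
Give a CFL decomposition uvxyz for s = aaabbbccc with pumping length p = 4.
u='aa', v='a', x='bb', y='b', z='ccc'

For s = aaabbbccc with pumping length p = 4:

One valid decomposition:
- u = 'aa'
- v = 'a'
- x = 'bb'
- y = 'b'
- z = 'ccc'

Verification:
- uvxyz = 'aa' + 'a' + 'bb' + 'b' + 'ccc' = aaabbbccc ✓
- |vxy| = |'abbb'| = 4 ≤ 4 ✓
- |vy| = |'ab'| = 2 > 0 ✓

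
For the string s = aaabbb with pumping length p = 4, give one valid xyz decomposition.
x = '', y = 'a', z = 'aabbb'

For s = aaabbb and p = 4, one valid decomposition is:
- x = '' (length 0)
- y = 'a' (length 1)
- z = 'aabbb' (length 5)

Verification:
- xyz = '' + 'a' + 'aabbb' = aaabbb ✓
- |xy| = 1 ≤ 4 ✓
- |y| = 1 > 0 ✓

All pumping lemma constraints are satisfied.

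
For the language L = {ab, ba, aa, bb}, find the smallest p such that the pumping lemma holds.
p = 3

For a finite language L, the pumping lemma holds vacuously if p > max|s| for s ∈ L.

The longest string in L = {ab, ba, aa, bb} has length 2.
If p = 3, then no string s ∈ L has |s| ≥ p, so the condition is vacuously true.

The minimum pumping length is p = 3.

Why no smaller p works: for any p ≤ 2, the longest string s ∈ L has |s| = 2 ≥ p, so it would
have to be pumpable; but pumping up (i = 2, 3, ...) produces ever longer strings, which cannot all lie in the
finite language L. So the pumping property fails for every p ≤ 2.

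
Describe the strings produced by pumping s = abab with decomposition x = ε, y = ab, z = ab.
{xy^i z : i ≥ 0} = {(ab)^(i+1) : i ≥ 0} = {ab, abab, ababab, ...}

With x = ε, y = ab, z = ab: Pumping 'ab' gives strings of alternating a's and b's.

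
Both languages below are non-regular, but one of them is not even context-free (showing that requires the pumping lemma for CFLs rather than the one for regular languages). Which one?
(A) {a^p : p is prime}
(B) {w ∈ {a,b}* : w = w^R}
(A) {a^p : p is prime}

(A) {a^p : p is prime} requires the CFL pumping lemma.

- {w ∈ {a,b}* : w = w^R} is context-free (but not regular)
  • Can be shown non-regular with the regular pumping lemma
  • After pumping, the string is no longer symmetric

- {a^p : p is prime} is NOT context-free
  • Requires the CFL pumping lemma to prove
  • The CFL pumping lemma also fails because prime gaps are unbounded

The CFL pumping lemma is "stronger" in that it can prove non-membership
in the larger class of context-free languages.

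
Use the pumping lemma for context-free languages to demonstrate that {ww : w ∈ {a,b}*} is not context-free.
Assume for contradiction that L is context-free, and let p ≥ 1 be the pumping length given by the pumping lemma for CFLs.
Choose s = a^p b^p a^p b^p. Then s ∈ L (take w = a^p b^p) and |s| = 4p ≥ p.
By the CFL pumping lemma, s = uvxyz for some u, v, x, y, z with |vxy| ≤ p, |vy| ≥ 1, and uv^i xy^i z ∈ L for every i ≥ 0.

Write s as four blocks A₁ B₁ A₂ B₂ with A₁ = A₂ = a^p and B₁ = B₂ = b^p. Since |vxy| ≤ p, the window vxy lies inside at most two adjacent blocks. Take i = 0 and let t = uxz, so |t| = 4p − |vy| with 1 ≤ |vy| ≤ p. If |t| is odd, t ∉ L immediately, so assume |vy| is even (hence |vy| ≥ 2) and |t|/2 = 2p − |vy|/2, which satisfies p ≤ |t|/2 ≤ 2p − 1.

Case 1 (vxy inside A₁B₁): t = a^(p−j) b^(p−l) a^p b^p with j + l = |vy|. The second half of t has length < 2p, so it is a suffix of the trailing a^p b^p and ends in b; the first half is a^(p−j) b^(p−l) a^((j+l)/2), which ends in a because (j+l)/2 ≥ 1. The halves differ, so t ∉ L.

Case 2 (vxy inside B₁A₂, straddling the middle): t = a^p b^(p−j) a^(p−l) b^p with j + l = |vy|. If t = ww, then w is a prefix of t of length ≥ p, so w begins with a^p; and w is a suffix of t of length ≥ p, so w ends with b^p. That forces |w| ≥ 2p, contradicting |w| = |t|/2 ≤ 2p − 1. So t ∉ L.

Case 3 (vxy inside A₂B₂): t = a^p b^p a^(p−j) b^(p−l) with j + l = |vy|. The first half of t is a prefix of a^p b^p, so it begins with a; the second half is b^((j+l)/2) a^(p−j) b^(p−l), which begins with b. The halves differ, so t ∉ L.

In every case uv⁰xy⁰z = uxz ∉ L.

This contradicts the CFL pumping lemma, which requires uv^i xy^i z ∈ L for all i ≥ 0.
Hence L = {ww : w ∈ {a,b}*} is not context-free. ∎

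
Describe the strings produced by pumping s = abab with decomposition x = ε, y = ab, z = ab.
{xy^i z : i ≥ 0} = {(ab)^(i+1) : i ≥ 0} = {ab, abab, ababab, ...}

With x = ε, y = ab, z = ab: Pumping 'ab' gives strings of alternating a's and b's.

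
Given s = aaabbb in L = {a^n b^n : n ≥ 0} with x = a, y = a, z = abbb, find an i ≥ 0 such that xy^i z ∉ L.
i = 3

xy³z = a · aaa · abbb = aaaaabbb; aaaaabbb has 5 a's and 3 b's; 5 ≠ 3, so it is not in L.
(Other choices also work, e.g. i = 0, 2; only i = 1 is guaranteed to stay in L since xy¹z = s.)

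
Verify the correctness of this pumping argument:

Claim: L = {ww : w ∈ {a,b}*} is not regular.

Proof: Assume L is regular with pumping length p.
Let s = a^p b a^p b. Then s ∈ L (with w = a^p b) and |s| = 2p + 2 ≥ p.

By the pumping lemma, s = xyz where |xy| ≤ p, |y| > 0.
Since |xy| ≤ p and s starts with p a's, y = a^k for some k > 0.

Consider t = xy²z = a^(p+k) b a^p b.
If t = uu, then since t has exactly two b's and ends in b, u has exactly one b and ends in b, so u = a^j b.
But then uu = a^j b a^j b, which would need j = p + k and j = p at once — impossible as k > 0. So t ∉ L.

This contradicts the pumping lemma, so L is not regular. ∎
The proof is correct.

This proof is valid because:
1. s = a^p b a^p b is in L and is chosen in terms of p, so |s| ≥ p holds for every p
2. The decomposition analysis is correct: |xy| ≤ p forces y to lie inside the leading a's
3. The contradiction is valid: the argument shows a^(p+k) b a^p b cannot be split into two equal halves
4. The conclusion follows logically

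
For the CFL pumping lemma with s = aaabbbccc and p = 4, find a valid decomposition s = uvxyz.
u='aa', v='a', x='bb', y='b', z='ccc'

For s = aaabbbccc with pumping length p = 4:

One valid decomposition:
- u = 'aa'
- v = 'a'
- x = 'bb'
- y = 'b'
- z = 'ccc'

Verification:
- uvxyz = 'aa' + 'a' + 'bb' + 'b' + 'ccc' = aaabbbccc ✓
- |vxy| = |'abbb'| = 4 ≤ 4 ✓
- |vy| = |'ab'| = 2 > 0 ✓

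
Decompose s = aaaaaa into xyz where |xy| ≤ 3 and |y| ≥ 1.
x = 'aa', y = 'a', z = 'aaa'

For s = aaaaaa and p = 3, one valid decomposition is:
- x = 'aa' (length 2)
- y = 'a' (length 1)
- z = 'aaa' (length 3)

Verification:
- xyz = 'aa' + 'a' + 'aaa' = aaaaaa ✓
- |xy| = 3 ≤ 3 ✓
- |y| = 1 > 0 ✓

All pumping lemma constraints are satisfied.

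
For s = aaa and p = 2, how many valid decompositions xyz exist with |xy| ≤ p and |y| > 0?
3

For s = 'aaa' with pumping length p = 2:

Constraints: |xy| ≤ 2, |y| > 0

Valid decompositions (|xy| ≤ p, |y| ≥ 1):
  • x='', y='a', z='aa'
  • x='a', y='a', z='a'
  • x='', y='aa', z='a'

Total count: 3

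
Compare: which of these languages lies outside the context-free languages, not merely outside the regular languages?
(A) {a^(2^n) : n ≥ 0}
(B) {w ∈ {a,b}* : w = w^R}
(A) {a^(2^n) : n ≥ 0}

(A) {a^(2^n) : n ≥ 0} requires the CFL pumping lemma.

- {w ∈ {a,b}* : w = w^R} is context-free (but not regular)
  • Can be shown non-regular with the regular pumping lemma
  • After pumping, the string is no longer symmetric

- {a^(2^n) : n ≥ 0} is NOT context-free
  • Requires the CFL pumping lemma to prove
  • Gaps between powers of 2 grow exponentially

The CFL pumping lemma is "stronger" in that it can prove non-membership
in the larger class of context-free languages.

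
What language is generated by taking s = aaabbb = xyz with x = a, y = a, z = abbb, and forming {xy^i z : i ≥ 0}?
{xy^i z : i ≥ 0} = {a^(2+i) b^3 : i ≥ 0} = {aabbb, aaabbb, aaaabbb, ...}

With x = a, y = a, z = abbb: Starting with aaabbb and pumping the second 'a', we get strings with 2+i a's followed by 3 b's for i = 0, 1, 2, ...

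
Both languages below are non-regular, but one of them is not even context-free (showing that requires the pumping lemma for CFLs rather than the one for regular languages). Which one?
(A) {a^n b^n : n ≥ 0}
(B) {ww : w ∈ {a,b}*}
(B) {ww : w ∈ {a,b}*}

(B) {ww : w ∈ {a,b}*} requires the CFL pumping lemma.

- {a^n b^n : n ≥ 0} is context-free (but not regular)
  • Can be shown non-regular with the regular pumping lemma
  • After pumping, the number of a's and b's become unequal

- {ww : w ∈ {a,b}*} is NOT context-free
  • Requires the CFL pumping lemma to prove
  • Cannot verify equality of two arbitrary substrings

The CFL pumping lemma is "stronger" in that it can prove non-membership
in the larger class of context-free languages.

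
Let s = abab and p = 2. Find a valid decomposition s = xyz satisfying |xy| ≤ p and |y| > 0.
x = '', y = 'a', z = 'bab'

For s = abab and p = 2, one valid decomposition is:
- x = '' (length 0)
- y = 'a' (length 1)
- z = 'bab' (length 3)

Verification:
- xyz = '' + 'a' + 'bab' = abab ✓
- |xy| = 1 ≤ 2 ✓
- |y| = 1 > 0 ✓

All pumping lemma constraints are satisfied.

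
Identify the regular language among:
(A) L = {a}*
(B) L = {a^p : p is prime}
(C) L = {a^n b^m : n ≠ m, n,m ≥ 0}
(A) {a}*

(A) L = {a}* is regular.

This can be recognized by a finite automaton (DFA/NFA).
Regular expressions like {a}* define regular languages.

The other choices are not regular:
- {a^p : p is prime}: After pumping, the length becomes composite
- {a^n b^m : n ≠ m, n,m ≥ 0}: After pumping a's, we can make n = m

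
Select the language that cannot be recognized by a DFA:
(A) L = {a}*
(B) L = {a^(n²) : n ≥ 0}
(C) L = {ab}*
(B) {a^(n²) : n ≥ 0}

(B) L = {a^(n²) : n ≥ 0} is NOT regular.

The pumping lemma can be used to prove this:
After pumping, length is no longer a perfect square

The other languages are regular because they can be recognized by finite automata.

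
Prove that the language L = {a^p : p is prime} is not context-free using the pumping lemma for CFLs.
Assume for contradiction that L is context-free, and let p ≥ 1 be the pumping length given by the pumping lemma for CFLs.
Choose a prime q with q ≥ p and let s = a^q. Then s ∈ L and |s| = q ≥ p.
By the CFL pumping lemma, s = uvxyz for some u, v, x, y, z with |vxy| ≤ p, |vy| ≥ 1, and uv^i xy^i z ∈ L for every i ≥ 0.
All symbols are a's, so only lengths matter: let k = |vy|, with 1 ≤ k ≤ p. Then |uv^i xy^i z| = q + (i − 1)k.

Take i = q + 1: the length is q + qk = q(k + 1).
Both factors satisfy q ≥ 2 and k + 1 ≥ 2, so q(k + 1) is composite and uv^(q+1) xy^(q+1) z ∉ L.

This contradicts the CFL pumping lemma, which requires uv^i xy^i z ∈ L for all i ≥ 0.
Hence L = {a^p : p is prime} is not context-free. ∎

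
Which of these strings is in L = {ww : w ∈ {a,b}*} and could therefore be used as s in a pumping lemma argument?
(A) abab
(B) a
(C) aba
(A) abab

The pumping lemma is applied to a string s that lies in L, so first check membership of each option:
- (A) abab splits into halves ab · ab, which are equal, so it is in L (w = ab) ✓
- (B) a has odd length 1, so it cannot be written as ww and is not in L ✗
- (C) aba has odd length 3, so it cannot be written as ww and is not in L ✗

Only (A) abab is in L, so it is the only candidate that could play the role of s.
(In a complete proof one picks s in terms of the pumping length p so that |s| ≥ p is guaranteed; a fixed string like abab illustrates the shape of such an s.)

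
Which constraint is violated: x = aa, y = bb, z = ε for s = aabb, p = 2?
Violated: |xy| ≤ p

The decomposition x = aa, y = bb, z = ε for s = aabb with p = 2
violates the constraint: |xy| ≤ p

|xy| = |aabb| = 4 > 2 = p. The decomposition puts too many characters in xy.

Pumping lemma constraints:
1. xyz = s (decomposition is valid)
2. |xy| ≤ p
3. |y| > 0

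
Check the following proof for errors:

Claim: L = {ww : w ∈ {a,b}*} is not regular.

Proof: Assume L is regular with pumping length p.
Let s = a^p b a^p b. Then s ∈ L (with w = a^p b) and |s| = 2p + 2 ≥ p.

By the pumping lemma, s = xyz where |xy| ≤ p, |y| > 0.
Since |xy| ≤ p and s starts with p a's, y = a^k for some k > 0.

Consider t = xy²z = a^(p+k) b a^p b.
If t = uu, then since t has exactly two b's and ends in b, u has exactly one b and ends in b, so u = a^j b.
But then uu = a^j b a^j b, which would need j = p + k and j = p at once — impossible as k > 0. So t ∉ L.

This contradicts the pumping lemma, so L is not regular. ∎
The proof is correct.

This proof is valid because:
1. s = a^p b a^p b is in L and is chosen in terms of p, so |s| ≥ p holds for every p
2. The decomposition analysis is correct: |xy| ≤ p forces y to lie inside the leading a's
3. The contradiction is valid: the argument shows a^(p+k) b a^p b cannot be split into two equal halves
4. The conclusion follows logically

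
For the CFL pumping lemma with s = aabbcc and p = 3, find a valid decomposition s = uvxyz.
u='aa', v='b', x='b', y='c', z='c'

For s = aabbcc with pumping length p = 3:

One valid decomposition:
- u = 'aa'
- v = 'b'
- x = 'b'
- y = 'c'
- z = 'c'

Verification:
- uvxyz = 'aa' + 'b' + 'b' + 'c' + 'c' = aabbcc ✓
- |vxy| = |'bbc'| = 3 ≤ 3 ✓
- |vy| = |'bc'| = 2 > 0 ✓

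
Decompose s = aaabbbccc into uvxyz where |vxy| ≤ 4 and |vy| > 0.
u='aa', v='a', x='bb', y='b', z='ccc'

For s = aaabbbccc with pumping length p = 4:

One valid decomposition:
- u = 'aa'
- v = 'a'
- x = 'bb'
- y = 'b'
- z = 'ccc'

Verification:
- uvxyz = 'aa' + 'a' + 'bb' + 'b' + 'ccc' = aaabbbccc ✓
- |vxy| = |'abbb'| = 4 ≤ 4 ✓
- |vy| = |'ab'| = 2 > 0 ✓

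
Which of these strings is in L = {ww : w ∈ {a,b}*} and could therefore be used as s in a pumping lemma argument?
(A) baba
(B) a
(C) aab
(A) baba

The pumping lemma is applied to a string s that lies in L, so first check membership of each option:
- (A) baba splits into halves ba · ba, which are equal, so it is in L (w = ba) ✓
- (B) a has odd length 1, so it cannot be written as ww and is not in L ✗
- (C) aab has odd length 3, so it cannot be written as ww and is not in L ✗

Only (A) baba is in L, so it is the only candidate that could play the role of s.
(In a complete proof one picks s in terms of the pumping length p so that |s| ≥ p is guaranteed; a fixed string like baba illustrates the shape of such an s.)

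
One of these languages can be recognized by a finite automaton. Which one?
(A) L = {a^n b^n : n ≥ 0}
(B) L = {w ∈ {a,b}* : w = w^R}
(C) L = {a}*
(C) {a}*

(C) L = {a}* is regular.

This can be recognized by a finite automaton (DFA/NFA).
Regular expressions like {a}* define regular languages.

The other choices are not regular:
- {a^n b^n : n ≥ 0}: After pumping, the number of a's and b's become unequal
- {w ∈ {a,b}* : w = w^R}: After pumping, the string is no longer symmetric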